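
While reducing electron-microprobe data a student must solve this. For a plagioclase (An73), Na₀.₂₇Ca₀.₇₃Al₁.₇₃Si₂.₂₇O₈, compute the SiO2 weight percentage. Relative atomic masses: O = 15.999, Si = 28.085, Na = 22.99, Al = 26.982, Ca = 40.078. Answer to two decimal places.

Molar mass of Na₀.₂₇Ca₀.₇₃Al₁.₇₃Si₂.₂₇O₈ = 0.27·22.99 + 0.73·40.078 + 1.73·26.982 + 2.27·28.085 + 8·15.999 = 273.888 g/mol.
Each formula unit contains 2.27 Si, equivalent to 2.27/1 = 2.2700 mol SiO2.
M(SiO2) = 1×28.085 + 2×15.999 = 60.083 g/mol.
Mass of SiO2 per formula unit = 2.2700 × 60.083 = 136.388 g.
SiO2 wt% = 136.388 / 273.888 × 100 = 49.80%.

49.80 wt%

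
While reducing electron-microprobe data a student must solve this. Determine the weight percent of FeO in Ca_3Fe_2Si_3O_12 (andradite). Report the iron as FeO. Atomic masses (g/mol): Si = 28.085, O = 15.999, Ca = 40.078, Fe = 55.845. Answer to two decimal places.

28.28 wt%

Molar mass of Ca_3Fe_2Si_3O_12 = 3*40.078 + 2*55.845 + 3*28.085 + 12*15.999 = 508.167 g/mol.
Each formula unit contains 2 Fe, equivalent to 2/1 = 2.0000 mol FeO.
M(FeO) = 1×55.845 + 1×15.999 = 71.844 g/mol.
Mass of FeO per formula unit = 2.0000 × 71.844 = 143.688 g.
FeO wt% = 143.688 / 508.167 × 100 = 28.28%.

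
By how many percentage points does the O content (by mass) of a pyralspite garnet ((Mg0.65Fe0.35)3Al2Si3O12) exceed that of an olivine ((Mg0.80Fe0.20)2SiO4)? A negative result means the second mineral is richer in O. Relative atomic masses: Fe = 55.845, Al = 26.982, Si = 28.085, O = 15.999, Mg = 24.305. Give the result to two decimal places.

2.27 percentage points

O in (Mg0.65Fe0.35)3Al2Si3O12: molar mass 436.239 g/mol; 12×15.999 = 191.988 g → 44.01 wt%.
O in (Mg0.80Fe0.20)2SiO4: molar mass 153.307 g/mol; 4×15.999 = 63.996 g → 41.74 wt%.
Difference = 44.01 − 41.74 = 2.27 percentage points.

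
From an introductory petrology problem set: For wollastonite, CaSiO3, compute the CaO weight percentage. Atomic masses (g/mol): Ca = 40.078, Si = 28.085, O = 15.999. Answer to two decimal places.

Formula mass = 116.160 g/mol.
1 Ca → 1.0000 mol CaO per formula unit; M(CaO) = 56.077, so CaO mass = 56.077 g.
56.077/116.160 × 100 = 48.28 wt%.

48.28 wt%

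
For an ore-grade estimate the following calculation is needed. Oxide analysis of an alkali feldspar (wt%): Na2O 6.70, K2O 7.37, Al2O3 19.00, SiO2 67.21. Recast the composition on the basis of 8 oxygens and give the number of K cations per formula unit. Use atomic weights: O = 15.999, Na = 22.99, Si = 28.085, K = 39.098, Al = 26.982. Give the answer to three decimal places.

0.420 K apfu

6.70 wt% Na2O ÷ 61.979 g/mol = 0.10810 mol, giving 0.21620 Na and 0.10810 O.
7.37 wt% K2O ÷ 94.195 g/mol = 0.07824 mol, giving 0.15648 K and 0.07824 O.
19.00 wt% Al2O3 ÷ 101.961 g/mol = 0.18635 mol, giving 0.37270 Al and 0.55905 O.
67.21 wt% SiO2 ÷ 60.083 g/mol = 1.11862 mol, giving 1.11862 Si and 2.23724 O.
Oxygen sums to 2.98263; scaling by 8/2.98263 = 2.68220 puts the formula on 8 O.
K: 0.15648 × 2.68220 = 0.420 atoms per formula unit.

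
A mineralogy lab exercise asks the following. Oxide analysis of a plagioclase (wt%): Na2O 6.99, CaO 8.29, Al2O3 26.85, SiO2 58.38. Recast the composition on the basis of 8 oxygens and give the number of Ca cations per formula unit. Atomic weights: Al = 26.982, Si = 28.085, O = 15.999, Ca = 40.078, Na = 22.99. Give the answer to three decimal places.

0.395 Ca apfu

6.99 wt% Na2O ÷ 61.979 g/mol = 0.11278 mol, giving 0.22556 Na and 0.11278 O.
8.29 wt% CaO ÷ 56.077 g/mol = 0.14783 mol, giving 0.14783 Ca and 0.14783 O.
26.85 wt% Al2O3 ÷ 101.961 g/mol = 0.26334 mol, giving 0.52668 Al and 0.79002 O.
58.38 wt% SiO2 ÷ 60.083 g/mol = 0.97166 mol, giving 0.97166 Si and 1.94332 O.
Oxygen sums to 2.99395; scaling by 8/2.99395 = 2.67206 puts the formula on 8 O.
Ca: 0.14783 × 2.67206 = 0.395 atoms per formula unit.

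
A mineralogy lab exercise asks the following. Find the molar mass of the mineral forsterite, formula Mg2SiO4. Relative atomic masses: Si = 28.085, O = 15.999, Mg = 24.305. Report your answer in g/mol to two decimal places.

The formula mass is the sum 2*24.305 + 1*28.085 + 4*15.999.

140.69 g/mol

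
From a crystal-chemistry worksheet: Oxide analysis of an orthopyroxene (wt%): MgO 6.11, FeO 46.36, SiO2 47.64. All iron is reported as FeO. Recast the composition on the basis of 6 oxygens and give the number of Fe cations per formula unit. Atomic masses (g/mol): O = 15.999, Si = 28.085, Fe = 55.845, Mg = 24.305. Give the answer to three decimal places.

1.625 Fe apfu

MgO (M=40.304): mol = 0.15160; Mg = 0.15160, O = 0.15160.
FeO (M=71.844): mol = 0.64529; Fe = 0.64529, O = 0.64529.
SiO2 (M=60.083): mol = 0.79290; Si = 0.79290, O = 1.58580.
ΣO = 2.38269; factor = 6/ΣO = 2.51816.
Fe apfu = 0.64529 × 2.51816 = 1.625.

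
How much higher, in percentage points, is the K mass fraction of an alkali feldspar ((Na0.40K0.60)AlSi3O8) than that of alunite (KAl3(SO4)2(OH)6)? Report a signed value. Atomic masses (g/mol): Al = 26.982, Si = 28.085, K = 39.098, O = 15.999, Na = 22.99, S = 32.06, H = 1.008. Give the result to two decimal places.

M((Na0.40K0.60)AlSi3O8) = 271.884 g/mol, so wt% K = 23.459/271.884 × 100 = 8.63%.
M(KAl3(SO4)2(OH)6) = 414.198 g/mol, so wt% K = 39.098/414.198 × 100 = 9.44%.
8.63 − 9.44 = -0.81 pp.

-0.81 percentage points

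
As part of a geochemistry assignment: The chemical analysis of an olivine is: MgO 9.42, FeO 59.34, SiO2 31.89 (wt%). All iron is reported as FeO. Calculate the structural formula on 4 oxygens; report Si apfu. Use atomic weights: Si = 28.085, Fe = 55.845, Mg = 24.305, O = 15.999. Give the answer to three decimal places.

MgO: 9.42/40.304 = 0.23372 mol → 0.23372 mol Mg, 0.23372 mol O.
FeO: 59.34/71.844 = 0.82596 mol → 0.82596 mol Fe, 0.82596 mol O.
SiO2: 31.89/60.083 = 0.53077 mol → 0.53077 mol Si, 1.06154 mol O.
Total oxygen = 2.12122 mol. Normalization factor = 4/2.12122 = 1.88571.
Si per 4 O = 0.53077 × 1.88571 = 1.001.

1.001 Si apfu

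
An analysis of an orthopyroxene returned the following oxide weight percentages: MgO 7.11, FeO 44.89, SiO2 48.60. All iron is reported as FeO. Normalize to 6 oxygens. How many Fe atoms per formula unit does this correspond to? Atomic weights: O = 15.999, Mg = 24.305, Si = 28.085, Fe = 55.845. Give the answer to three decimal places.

7.11 wt% MgO ÷ 40.304 g/mol = 0.17641 mol, giving 0.17641 Mg and 0.17641 O.
44.89 wt% FeO ÷ 71.844 g/mol = 0.62483 mol, giving 0.62483 Fe and 0.62483 O.
48.60 wt% SiO2 ÷ 60.083 g/mol = 0.80888 mol, giving 0.80888 Si and 1.61776 O.
Oxygen sums to 2.41900; scaling by 6/2.41900 = 2.48036 puts the formula on 6 O.
Fe: 0.62483 × 2.48036 = 1.550 atoms per formula unit.

1.550 Fe apfu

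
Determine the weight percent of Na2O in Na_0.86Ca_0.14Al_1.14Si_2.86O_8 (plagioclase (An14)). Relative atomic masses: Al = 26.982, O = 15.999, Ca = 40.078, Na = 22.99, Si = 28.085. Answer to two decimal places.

10.08 wt%

M(Na_0.86Ca_0.14Al_1.14Si_2.86O_8) = 264.457 g/mol; M(Na2O) = 61.979 g/mol.
Moles Na2O per formula unit = 0.86 Na ÷ 2 = 0.4300.
Na2O fraction = (0.4300 × 61.979) / 264.457 = 26.651/264.457 = 0.1008.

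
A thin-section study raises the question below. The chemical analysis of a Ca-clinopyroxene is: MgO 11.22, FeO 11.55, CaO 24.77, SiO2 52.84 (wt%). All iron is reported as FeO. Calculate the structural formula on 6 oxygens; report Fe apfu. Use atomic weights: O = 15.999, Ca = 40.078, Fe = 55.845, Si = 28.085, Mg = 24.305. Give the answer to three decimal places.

MgO: 11.22/40.304 = 0.27838 mol → 0.27838 mol Mg, 0.27838 mol O.
FeO: 11.55/71.844 = 0.16076 mol → 0.16076 mol Fe, 0.16076 mol O.
CaO: 24.77/56.077 = 0.44171 mol → 0.44171 mol Ca, 0.44171 mol O.
SiO2: 52.84/60.083 = 0.87945 mol → 0.87945 mol Si, 1.75890 mol O.
Total oxygen = 2.63975 mol. Normalization factor = 6/2.63975 = 2.27294.
Fe per 6 O = 0.16076 × 2.27294 = 0.365.

0.365 Fe apfu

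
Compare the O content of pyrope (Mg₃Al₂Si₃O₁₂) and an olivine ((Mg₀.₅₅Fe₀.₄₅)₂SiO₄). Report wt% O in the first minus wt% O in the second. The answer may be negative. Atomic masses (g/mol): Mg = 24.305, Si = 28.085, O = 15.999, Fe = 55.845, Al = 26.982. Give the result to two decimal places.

9.78 percentage points

First mineral: 191.988 g O in 403.122 g formula = 47.63 wt% O.
Second mineral: 63.996 g O in 169.077 g formula = 37.85 wt% O.
47.63% − 37.85% gives a difference of 9.78 percentage points.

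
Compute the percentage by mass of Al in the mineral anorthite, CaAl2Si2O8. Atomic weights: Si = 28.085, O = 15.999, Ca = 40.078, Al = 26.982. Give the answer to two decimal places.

19.40 weight percent

Molar mass of CaAl2Si2O8: 1×40.078 + 2×26.982 + 2×28.085 + 8×15.999 = 278.204 g/mol.
Mass of Al per formula unit: 2 × 26.982 = 53.964 g.
Weight fraction Al = 53.964 / 278.204 = 0.1940.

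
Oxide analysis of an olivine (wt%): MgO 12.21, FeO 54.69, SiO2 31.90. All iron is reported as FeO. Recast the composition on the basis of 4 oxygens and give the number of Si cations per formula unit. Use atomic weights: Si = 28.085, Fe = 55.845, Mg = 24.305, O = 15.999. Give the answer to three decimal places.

MgO (M=40.304): mol = 0.30295; Mg = 0.30295, O = 0.30295.
FeO (M=71.844): mol = 0.76123; Fe = 0.76123, O = 0.76123.
SiO2 (M=60.083): mol = 0.53093; Si = 0.53093, O = 1.06186.
ΣO = 2.12604; factor = 4/ΣO = 1.88143.
Si apfu = 0.53093 × 1.88143 = 0.999.

0.999 Si apfu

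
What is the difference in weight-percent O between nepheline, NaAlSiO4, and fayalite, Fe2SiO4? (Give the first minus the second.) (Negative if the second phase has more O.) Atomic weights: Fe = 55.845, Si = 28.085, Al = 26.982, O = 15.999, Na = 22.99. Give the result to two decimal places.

13.64 percentage points

O in NaAlSiO4: molar mass 142.053 g/mol; 4×15.999 = 63.996 g → 45.05 wt%.
O in Fe2SiO4: molar mass 203.771 g/mol; 4×15.999 = 63.996 g → 31.41 wt%.
Difference = 45.05 − 31.41 = 13.64 percentage points.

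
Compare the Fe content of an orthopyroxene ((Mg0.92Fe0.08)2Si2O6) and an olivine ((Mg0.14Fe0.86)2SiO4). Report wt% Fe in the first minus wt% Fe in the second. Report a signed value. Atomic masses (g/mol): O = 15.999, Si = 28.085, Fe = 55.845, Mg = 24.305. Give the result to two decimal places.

-44.93 percentage points

Fe in (Mg0.92Fe0.08)2Si2O6: molar mass 205.820 g/mol; 0.16×55.845 = 8.935 g → 4.34 wt%.
Fe in (Mg0.14Fe0.86)2SiO4: molar mass 194.940 g/mol; 1.72×55.845 = 96.053 g → 49.27 wt%.
Difference = 4.34 − 49.27 = -44.93 percentage points.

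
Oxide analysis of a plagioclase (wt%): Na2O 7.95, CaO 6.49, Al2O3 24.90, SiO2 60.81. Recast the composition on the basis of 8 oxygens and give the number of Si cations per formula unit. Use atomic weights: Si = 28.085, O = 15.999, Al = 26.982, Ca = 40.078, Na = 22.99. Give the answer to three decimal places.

Na2O: 7.95/61.979 = 0.12827 mol → 0.25654 mol Na, 0.12827 mol O.
CaO: 6.49/56.077 = 0.11573 mol → 0.11573 mol Ca, 0.11573 mol O.
Al2O3: 24.90/101.961 = 0.24421 mol → 0.48842 mol Al, 0.73263 mol O.
SiO2: 60.81/60.083 = 1.01210 mol → 1.01210 mol Si, 2.02420 mol O.
Total oxygen = 3.00083 mol. Normalization factor = 8/3.00083 = 2.66593.
Si per 8 O = 1.01210 × 2.66593 = 2.698.

2.698 Si apfu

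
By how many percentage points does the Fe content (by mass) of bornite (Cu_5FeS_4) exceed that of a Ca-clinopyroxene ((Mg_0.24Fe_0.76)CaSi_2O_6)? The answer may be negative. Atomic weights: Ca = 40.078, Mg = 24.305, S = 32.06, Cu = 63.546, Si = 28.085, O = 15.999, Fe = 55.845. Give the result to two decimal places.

-6.52 percentage points

First mineral: 55.845 g Fe in 501.815 g formula = 11.13 wt% Fe.
Second mineral: 42.442 g Fe in 240.517 g formula = 17.65 wt% Fe.
11.13% − 17.65% gives a difference of -6.52 percentage points.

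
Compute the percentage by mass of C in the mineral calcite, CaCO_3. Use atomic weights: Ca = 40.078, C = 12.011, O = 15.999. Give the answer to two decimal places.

12.00 wt%

Molar mass of CaCO_3: 1*40.078 + 1*12.011 + 3*15.999 = 100.086 g/mol.
Mass of C per formula unit: 1 × 12.011 = 12.011 g.
Weight fraction C = 12.011 / 100.086 = 0.1200.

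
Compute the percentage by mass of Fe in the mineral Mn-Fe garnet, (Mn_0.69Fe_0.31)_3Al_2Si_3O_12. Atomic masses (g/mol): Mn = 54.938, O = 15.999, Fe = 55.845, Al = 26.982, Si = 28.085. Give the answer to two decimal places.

10.47 wt%

Formula mass = 2.07×54.938 + 0.93×55.845 + 2×26.982 + 3×28.085 + 12×15.999 = 495.865 g/mol, of which 51.936 g is Fe.
So Fe makes up 51.936/495.865 = 0.1047 of the mass, i.e. 10.47%.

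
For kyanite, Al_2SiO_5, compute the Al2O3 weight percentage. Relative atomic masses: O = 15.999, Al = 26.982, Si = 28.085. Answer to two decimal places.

62.92 wt%

Molar mass of Al_2SiO_5 = 2*26.982 + 1*28.085 + 5*15.999 = 162.044 g/mol.
Each formula unit contains 2 Al, equivalent to 2/2 = 1.0000 mol Al2O3.
M(Al2O3) = 2×26.982 + 3×15.999 = 101.961 g/mol.
Mass of Al2O3 per formula unit = 1.0000 × 101.961 = 101.961 g.
Al2O3 wt% = 101.961 / 162.044 × 100 = 62.92%.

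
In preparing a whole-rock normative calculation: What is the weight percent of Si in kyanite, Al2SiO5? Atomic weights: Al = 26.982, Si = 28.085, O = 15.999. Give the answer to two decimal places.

Molar mass of Al2SiO5: 2·26.982 + 1·28.085 + 5·15.999 = 162.044 g/mol.
Mass of Si per formula unit: 1 × 28.085 = 28.085 g.
Weight fraction Si = 28.085 / 162.044 = 0.1733.

17.33 mass %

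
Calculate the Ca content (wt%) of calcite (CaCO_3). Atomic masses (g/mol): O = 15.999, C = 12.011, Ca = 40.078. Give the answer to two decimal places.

40.04 wt%

Molar mass of CaCO_3: 1×40.078 + 1×12.011 + 3×15.999 = 100.086 g/mol.
Mass of Ca per formula unit: 1 × 40.078 = 40.078 g.
Weight fraction Ca = 40.078 / 100.086 = 0.4004.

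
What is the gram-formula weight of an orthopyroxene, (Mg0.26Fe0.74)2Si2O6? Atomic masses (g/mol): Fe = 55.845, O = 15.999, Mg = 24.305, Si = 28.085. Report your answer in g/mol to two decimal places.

247.45 g/mol

The formula mass is the sum 0.52×24.305 + 1.48×55.845 + 2×28.085 + 6×15.999.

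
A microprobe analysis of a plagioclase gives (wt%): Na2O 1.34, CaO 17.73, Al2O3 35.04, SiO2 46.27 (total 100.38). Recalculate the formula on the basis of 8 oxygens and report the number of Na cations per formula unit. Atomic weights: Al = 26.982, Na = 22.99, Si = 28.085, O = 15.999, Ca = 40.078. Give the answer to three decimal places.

Na2O: 1.34/61.979 = 0.02162 mol → 0.04324 mol Na, 0.02162 mol O.
CaO: 17.73/56.077 = 0.31617 mol → 0.31617 mol Ca, 0.31617 mol O.
Al2O3: 35.04/101.961 = 0.34366 mol → 0.68732 mol Al, 1.03098 mol O.
SiO2: 46.27/60.083 = 0.77010 mol → 0.77010 mol Si, 1.54020 mol O.
Total oxygen = 2.90897 mol. Normalization factor = 8/2.90897 = 2.75011.
Na per 8 O = 0.04324 × 2.75011 = 0.119.

0.119 Na apfu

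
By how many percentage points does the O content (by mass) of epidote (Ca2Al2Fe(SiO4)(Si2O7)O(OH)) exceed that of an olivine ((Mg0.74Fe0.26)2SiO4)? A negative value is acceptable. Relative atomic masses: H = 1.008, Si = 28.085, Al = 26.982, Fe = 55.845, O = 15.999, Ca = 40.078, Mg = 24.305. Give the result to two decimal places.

2.30 percentage points

O in Ca2Al2Fe(SiO4)(Si2O7)O(OH): molar mass 483.215 g/mol; 13×15.999 = 207.987 g → 43.04 wt%.
O in (Mg0.74Fe0.26)2SiO4: molar mass 157.092 g/mol; 4×15.999 = 63.996 g → 40.74 wt%.
Difference = 43.04 − 40.74 = 2.30 percentage points.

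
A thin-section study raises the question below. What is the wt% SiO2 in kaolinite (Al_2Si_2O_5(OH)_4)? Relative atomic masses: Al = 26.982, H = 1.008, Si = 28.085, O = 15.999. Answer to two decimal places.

M(Al_2Si_2O_5(OH)_4) = 258.157 g/mol; M(SiO2) = 60.083 g/mol.
Moles SiO2 per formula unit = 2 Si ÷ 1 = 2.0000.
SiO2 fraction = (2.0000 × 60.083) / 258.157 = 120.166/258.157 = 0.4655.

46.55 wt%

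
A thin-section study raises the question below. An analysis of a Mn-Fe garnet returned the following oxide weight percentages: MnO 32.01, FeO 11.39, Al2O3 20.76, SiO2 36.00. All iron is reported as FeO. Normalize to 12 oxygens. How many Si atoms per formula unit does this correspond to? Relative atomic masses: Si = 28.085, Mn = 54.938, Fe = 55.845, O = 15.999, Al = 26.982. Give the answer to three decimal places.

MnO (M=70.937): mol = 0.45125; Mn = 0.45125, O = 0.45125.
FeO (M=71.844): mol = 0.15854; Fe = 0.15854, O = 0.15854.
Al2O3 (M=101.961): mol = 0.20361; Al = 0.40722, O = 0.61083.
SiO2 (M=60.083): mol = 0.59917; Si = 0.59917, O = 1.19834.
ΣO = 2.41896; factor = 12/ΣO = 4.96081.
Si apfu = 0.59917 × 4.96081 = 2.972.

2.972 Si apfu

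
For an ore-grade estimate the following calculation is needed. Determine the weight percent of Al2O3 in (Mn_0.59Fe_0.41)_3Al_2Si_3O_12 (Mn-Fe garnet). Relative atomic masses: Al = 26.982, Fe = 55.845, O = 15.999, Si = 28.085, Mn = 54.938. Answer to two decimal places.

Formula mass = 496.137 g/mol.
2 Al → 1.0000 mol Al2O3 per formula unit; M(Al2O3) = 101.961, so Al2O3 mass = 101.961 g.
101.961/496.137 × 100 = 20.55 wt%.

20.55 wt%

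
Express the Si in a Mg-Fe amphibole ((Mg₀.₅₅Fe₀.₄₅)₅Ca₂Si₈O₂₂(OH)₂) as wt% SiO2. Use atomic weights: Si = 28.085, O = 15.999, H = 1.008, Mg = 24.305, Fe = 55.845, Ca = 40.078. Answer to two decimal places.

Formula mass = 883.318 g/mol.
8 Si → 8.0000 mol SiO2 per formula unit; M(SiO2) = 60.083, so SiO2 mass = 480.664 g.
480.664/883.318 × 100 = 54.42 wt%.

54.42 wt%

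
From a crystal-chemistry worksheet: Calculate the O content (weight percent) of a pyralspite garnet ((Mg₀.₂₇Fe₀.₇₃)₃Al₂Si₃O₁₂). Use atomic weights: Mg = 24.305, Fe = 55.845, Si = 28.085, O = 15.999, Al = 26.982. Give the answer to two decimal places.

40.66 weight percent

Formula mass = 0.81·24.305 + 2.19·55.845 + 2·26.982 + 3·28.085 + 12·15.999 = 472.195 g/mol, of which 191.988 g is O.
So O makes up 191.988/472.195 = 0.4066 of the mass, i.e. 40.66%.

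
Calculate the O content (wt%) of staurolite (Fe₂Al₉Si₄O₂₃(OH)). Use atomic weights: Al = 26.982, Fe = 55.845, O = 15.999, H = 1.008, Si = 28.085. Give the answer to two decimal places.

45.08 wt%

Formula mass = 2×55.845 + 9×26.982 + 4×28.085 + 24×15.999 + 1×1.008 = 851.852 g/mol, of which 383.976 g is O.
So O makes up 383.976/851.852 = 0.4508 of the mass, i.e. 45.08%.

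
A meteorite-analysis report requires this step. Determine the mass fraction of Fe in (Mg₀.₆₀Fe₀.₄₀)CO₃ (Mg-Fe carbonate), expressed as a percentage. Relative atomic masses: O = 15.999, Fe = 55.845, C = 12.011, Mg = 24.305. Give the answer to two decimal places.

Formula mass = 0.60*24.305 + 0.40*55.845 + 1*12.011 + 3*15.999 = 96.929 g/mol, of which 22.338 g is Fe.
So Fe makes up 22.338/96.929 = 0.2305 of the mass, i.e. 23.05%.

23.05 mass %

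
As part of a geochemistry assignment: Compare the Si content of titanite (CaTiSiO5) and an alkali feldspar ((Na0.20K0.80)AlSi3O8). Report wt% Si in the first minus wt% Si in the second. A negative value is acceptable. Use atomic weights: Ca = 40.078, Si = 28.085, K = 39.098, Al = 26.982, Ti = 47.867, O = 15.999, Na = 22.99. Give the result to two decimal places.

First mineral: 28.085 g Si in 196.025 g formula = 14.33 wt% Si.
Second mineral: 84.255 g Si in 275.105 g formula = 30.63 wt% Si.
14.33% − 30.63% gives a difference of -16.30 percentage points.

-16.30 percentage points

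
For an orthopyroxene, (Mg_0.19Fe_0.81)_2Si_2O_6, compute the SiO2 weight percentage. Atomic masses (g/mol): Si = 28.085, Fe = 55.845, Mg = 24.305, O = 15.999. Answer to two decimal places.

47.71 wt%

Molar mass of (Mg_0.19Fe_0.81)_2Si_2O_6 = 0.38×24.305 + 1.62×55.845 + 2×28.085 + 6×15.999 = 251.869 g/mol.
Each formula unit contains 2 Si, equivalent to 2/1 = 2.0000 mol SiO2.
M(SiO2) = 1×28.085 + 2×15.999 = 60.083 g/mol.
Mass of SiO2 per formula unit = 2.0000 × 60.083 = 120.166 g.
SiO2 wt% = 120.166 / 251.869 × 100 = 47.71%.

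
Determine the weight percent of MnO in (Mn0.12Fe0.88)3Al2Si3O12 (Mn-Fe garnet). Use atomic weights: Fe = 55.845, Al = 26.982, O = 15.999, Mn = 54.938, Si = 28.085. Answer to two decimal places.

M((Mn0.12Fe0.88)3Al2Si3O12) = 497.415 g/mol; M(MnO) = 70.937 g/mol.
Moles MnO per formula unit = 0.36 Mn ÷ 1 = 0.3600.
MnO fraction = (0.3600 × 70.937) / 497.415 = 25.537/497.415 = 0.0513.

5.13 wt%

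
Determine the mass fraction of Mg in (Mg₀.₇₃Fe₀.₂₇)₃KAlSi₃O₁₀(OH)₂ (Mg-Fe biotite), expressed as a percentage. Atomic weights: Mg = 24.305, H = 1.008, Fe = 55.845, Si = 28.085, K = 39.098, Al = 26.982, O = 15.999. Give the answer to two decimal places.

Molar mass of (Mg₀.₇₃Fe₀.₂₇)₃KAlSi₃O₁₀(OH)₂: 2.19×24.305 + 0.81×55.845 + 1×39.098 + 1×26.982 + 3×28.085 + 12×15.999 + 2×1.008 = 442.801 g/mol.
Mass of Mg per formula unit: 2.19 × 24.305 = 53.228 g.
Weight fraction Mg = 53.228 / 442.801 = 0.1202.

12.02 mass %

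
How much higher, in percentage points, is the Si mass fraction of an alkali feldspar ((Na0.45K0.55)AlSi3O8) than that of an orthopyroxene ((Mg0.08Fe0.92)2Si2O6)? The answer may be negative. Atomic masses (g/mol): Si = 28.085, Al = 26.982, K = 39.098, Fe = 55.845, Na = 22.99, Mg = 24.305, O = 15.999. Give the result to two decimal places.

Si in (Na0.45K0.55)AlSi3O8: molar mass 271.078 g/mol; 3×28.085 = 84.255 g → 31.08 wt%.
Si in (Mg0.08Fe0.92)2Si2O6: molar mass 258.808 g/mol; 2×28.085 = 56.170 g → 21.70 wt%.
Difference = 31.08 − 21.70 = 9.38 percentage points.

9.38 percentage points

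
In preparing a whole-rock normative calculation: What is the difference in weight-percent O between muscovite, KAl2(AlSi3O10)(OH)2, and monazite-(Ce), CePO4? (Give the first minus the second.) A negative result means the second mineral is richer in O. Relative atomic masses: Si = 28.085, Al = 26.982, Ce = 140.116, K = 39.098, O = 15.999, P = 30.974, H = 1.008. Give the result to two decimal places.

O in KAl2(AlSi3O10)(OH)2: molar mass 398.303 g/mol; 12×15.999 = 191.988 g → 48.20 wt%.
O in CePO4: molar mass 235.086 g/mol; 4×15.999 = 63.996 g → 27.22 wt%.
Difference = 48.20 − 27.22 = 20.98 percentage points.

20.98 percentage points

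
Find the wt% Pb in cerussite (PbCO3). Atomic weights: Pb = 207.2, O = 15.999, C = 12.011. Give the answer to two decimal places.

77.54 wt%

M(PbCO3) = 267.208 g/mol.
Pb contributes 1 × 207.2 = 207.200 g per mole.
207.200/267.208 = 0.7754 → 77.54%.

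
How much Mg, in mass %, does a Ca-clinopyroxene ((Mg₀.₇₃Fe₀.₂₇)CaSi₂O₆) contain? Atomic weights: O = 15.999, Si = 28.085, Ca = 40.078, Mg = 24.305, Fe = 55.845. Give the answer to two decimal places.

Formula mass = 0.73·24.305 + 0.27·55.845 + 1·40.078 + 2·28.085 + 6·15.999 = 225.063 g/mol, of which 17.743 g is Mg.
So Mg makes up 17.743/225.063 = 0.0788 of the mass, i.e. 7.88%.

7.88 mass %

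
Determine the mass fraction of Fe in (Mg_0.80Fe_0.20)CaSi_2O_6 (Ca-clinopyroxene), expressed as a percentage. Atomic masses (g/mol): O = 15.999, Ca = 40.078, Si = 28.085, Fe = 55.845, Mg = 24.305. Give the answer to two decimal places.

5.01 mass %

M((Mg_0.80Fe_0.20)CaSi_2O_6) = 222.855 g/mol.
Fe contributes 0.20 × 55.845 = 11.169 g per mole.
11.169/222.855 = 0.0501 → 5.01%.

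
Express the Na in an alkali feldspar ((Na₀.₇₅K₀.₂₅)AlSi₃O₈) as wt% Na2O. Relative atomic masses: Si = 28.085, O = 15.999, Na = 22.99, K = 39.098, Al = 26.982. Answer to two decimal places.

8.73 wt%

Molar mass of (Na₀.₇₅K₀.₂₅)AlSi₃O₈ = 0.75·22.99 + 0.25·39.098 + 1·26.982 + 3·28.085 + 8·15.999 = 266.246 g/mol.
Each formula unit contains 0.75 Na, equivalent to 0.75/2 = 0.3750 mol Na2O.
M(Na2O) = 2×22.99 + 1×15.999 = 61.979 g/mol.
Mass of Na2O per formula unit = 0.3750 × 61.979 = 23.242 g.
Na2O wt% = 23.242 / 266.246 × 100 = 8.73%.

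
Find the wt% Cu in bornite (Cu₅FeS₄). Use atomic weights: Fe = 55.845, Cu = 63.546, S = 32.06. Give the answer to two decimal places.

63.32 weight percent

M(Cu₅FeS₄) = 501.815 g/mol.
Cu contributes 5 × 63.546 = 317.730 g per mole.
317.730/501.815 = 0.6332 → 63.32%.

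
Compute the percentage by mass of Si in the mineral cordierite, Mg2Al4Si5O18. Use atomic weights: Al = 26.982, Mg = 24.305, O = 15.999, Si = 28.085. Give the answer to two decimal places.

24.01 weight percent

Formula mass = 2·24.305 + 4·26.982 + 5·28.085 + 18·15.999 = 584.945 g/mol, of which 140.425 g is Si.
So Si makes up 140.425/584.945 = 0.2401 of the mass, i.e. 24.01%.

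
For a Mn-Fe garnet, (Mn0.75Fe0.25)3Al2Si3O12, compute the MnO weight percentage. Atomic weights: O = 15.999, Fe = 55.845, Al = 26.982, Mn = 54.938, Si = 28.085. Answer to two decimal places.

Formula mass = 495.701 g/mol.
2.25 Mn → 2.2500 mol MnO per formula unit; M(MnO) = 70.937, so MnO mass = 159.608 g.
159.608/495.701 × 100 = 32.20 wt%.

32.20 wt%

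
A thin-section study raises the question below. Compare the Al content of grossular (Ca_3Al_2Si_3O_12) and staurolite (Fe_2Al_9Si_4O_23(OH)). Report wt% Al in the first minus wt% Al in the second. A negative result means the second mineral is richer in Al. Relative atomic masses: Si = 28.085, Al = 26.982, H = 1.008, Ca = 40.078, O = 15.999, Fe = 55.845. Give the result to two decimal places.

-16.53 percentage points

M(Ca_3Al_2Si_3O_12) = 450.441 g/mol, so wt% Al = 53.964/450.441 × 100 = 11.98%.
M(Fe_2Al_9Si_4O_23(OH)) = 851.852 g/mol, so wt% Al = 242.838/851.852 × 100 = 28.51%.
11.98 − 28.51 = -16.53 pp.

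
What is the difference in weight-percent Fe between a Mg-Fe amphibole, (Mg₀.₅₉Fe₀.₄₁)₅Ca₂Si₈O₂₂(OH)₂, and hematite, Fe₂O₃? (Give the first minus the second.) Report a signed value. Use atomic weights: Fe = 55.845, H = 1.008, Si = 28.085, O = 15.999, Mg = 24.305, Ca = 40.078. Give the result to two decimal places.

-56.89 percentage points

M((Mg₀.₅₉Fe₀.₄₁)₅Ca₂Si₈O₂₂(OH)₂) = 877.010 g/mol, so wt% Fe = 114.482/877.010 × 100 = 13.05%.
M(Fe₂O₃) = 159.687 g/mol, so wt% Fe = 111.690/159.687 × 100 = 69.94%.
13.05 − 69.94 = -56.89 pp.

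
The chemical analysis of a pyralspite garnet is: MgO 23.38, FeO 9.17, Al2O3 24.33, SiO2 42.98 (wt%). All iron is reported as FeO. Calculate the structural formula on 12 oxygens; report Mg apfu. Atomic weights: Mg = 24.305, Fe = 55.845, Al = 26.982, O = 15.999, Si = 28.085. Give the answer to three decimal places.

23.38 wt% MgO ÷ 40.304 g/mol = 0.58009 mol, giving 0.58009 Mg and 0.58009 O.
9.17 wt% FeO ÷ 71.844 g/mol = 0.12764 mol, giving 0.12764 Fe and 0.12764 O.
24.33 wt% Al2O3 ÷ 101.961 g/mol = 0.23862 mol, giving 0.47724 Al and 0.71586 O.
42.98 wt% SiO2 ÷ 60.083 g/mol = 0.71534 mol, giving 0.71534 Si and 1.43068 O.
Oxygen sums to 2.85427; scaling by 12/2.85427 = 4.20423 puts the formula on 12 O.
Mg: 0.58009 × 4.20423 = 2.439 atoms per formula unit.

2.439 Mg apfu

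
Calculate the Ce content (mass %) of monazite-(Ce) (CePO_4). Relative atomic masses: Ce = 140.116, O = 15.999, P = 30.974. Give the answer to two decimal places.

Formula mass = 1·140.116 + 1·30.974 + 4·15.999 = 235.086 g/mol, of which 140.116 g is Ce.
So Ce makes up 140.116/235.086 = 0.5960 of the mass, i.e. 59.60%.

59.60 mass %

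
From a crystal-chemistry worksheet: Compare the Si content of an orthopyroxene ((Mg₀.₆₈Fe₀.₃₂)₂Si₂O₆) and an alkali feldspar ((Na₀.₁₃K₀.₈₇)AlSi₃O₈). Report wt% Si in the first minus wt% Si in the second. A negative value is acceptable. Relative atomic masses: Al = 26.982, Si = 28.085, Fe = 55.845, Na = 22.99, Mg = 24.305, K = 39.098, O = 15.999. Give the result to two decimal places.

M((Mg₀.₆₈Fe₀.₃₂)₂Si₂O₆) = 220.960 g/mol, so wt% Si = 56.170/220.960 × 100 = 25.42%.
M((Na₀.₁₃K₀.₈₇)AlSi₃O₈) = 276.233 g/mol, so wt% Si = 84.255/276.233 × 100 = 30.50%.
25.42 − 30.50 = -5.08 pp.

-5.08 percentage points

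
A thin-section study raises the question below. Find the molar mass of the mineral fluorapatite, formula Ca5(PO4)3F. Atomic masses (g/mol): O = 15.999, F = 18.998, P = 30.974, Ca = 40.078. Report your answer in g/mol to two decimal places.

The formula mass is the sum 5×40.078 + 3×30.974 + 12×15.999 + 1×18.998.

504.30 g/mol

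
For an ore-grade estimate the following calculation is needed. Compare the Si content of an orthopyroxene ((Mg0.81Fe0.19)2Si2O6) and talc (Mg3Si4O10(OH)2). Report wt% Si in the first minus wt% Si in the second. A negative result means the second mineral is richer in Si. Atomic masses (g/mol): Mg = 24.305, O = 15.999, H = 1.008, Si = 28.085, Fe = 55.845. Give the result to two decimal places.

-3.22 percentage points

M((Mg0.81Fe0.19)2Si2O6) = 212.759 g/mol, so wt% Si = 56.170/212.759 × 100 = 26.40%.
M(Mg3Si4O10(OH)2) = 379.259 g/mol, so wt% Si = 112.340/379.259 × 100 = 29.62%.
26.40 − 29.62 = -3.22 pp.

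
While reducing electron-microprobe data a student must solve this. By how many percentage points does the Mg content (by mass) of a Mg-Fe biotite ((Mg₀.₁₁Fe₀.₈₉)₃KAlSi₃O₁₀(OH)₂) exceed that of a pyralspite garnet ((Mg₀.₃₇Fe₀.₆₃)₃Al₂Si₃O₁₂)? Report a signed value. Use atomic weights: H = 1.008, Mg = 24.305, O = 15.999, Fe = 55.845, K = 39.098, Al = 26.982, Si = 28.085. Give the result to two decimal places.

M((Mg₀.₁₁Fe₀.₈₉)₃KAlSi₃O₁₀(OH)₂) = 501.466 g/mol, so wt% Mg = 8.021/501.466 × 100 = 1.60%.
M((Mg₀.₃₇Fe₀.₆₃)₃Al₂Si₃O₁₂) = 462.733 g/mol, so wt% Mg = 26.979/462.733 × 100 = 5.83%.
1.60 − 5.83 = -4.23 pp.

-4.23 percentage points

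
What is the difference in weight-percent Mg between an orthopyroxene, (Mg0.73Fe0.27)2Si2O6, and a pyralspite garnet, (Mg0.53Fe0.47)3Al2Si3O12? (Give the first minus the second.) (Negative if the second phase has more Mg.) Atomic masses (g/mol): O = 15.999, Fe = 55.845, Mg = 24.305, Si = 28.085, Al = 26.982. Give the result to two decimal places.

First mineral: 35.485 g Mg in 217.806 g formula = 16.29 wt% Mg.
Second mineral: 38.645 g Mg in 447.593 g formula = 8.63 wt% Mg.
16.29% − 8.63% gives a difference of 7.66 percentage points.

7.66 percentage points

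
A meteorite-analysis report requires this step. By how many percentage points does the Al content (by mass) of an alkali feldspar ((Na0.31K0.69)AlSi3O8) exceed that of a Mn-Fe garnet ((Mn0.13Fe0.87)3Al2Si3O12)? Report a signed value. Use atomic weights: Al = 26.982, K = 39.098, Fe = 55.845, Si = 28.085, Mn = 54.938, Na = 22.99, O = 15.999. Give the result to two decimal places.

First mineral: 26.982 g Al in 273.334 g formula = 9.87 wt% Al.
Second mineral: 53.964 g Al in 497.388 g formula = 10.85 wt% Al.
9.87% − 10.85% gives a difference of -0.98 percentage points.

-0.98 percentage points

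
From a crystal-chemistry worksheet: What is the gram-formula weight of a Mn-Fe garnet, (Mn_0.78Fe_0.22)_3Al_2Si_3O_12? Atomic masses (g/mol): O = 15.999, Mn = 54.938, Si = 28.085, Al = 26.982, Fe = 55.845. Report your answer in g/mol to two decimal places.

M = 2.34×54.938 + 0.66×55.845 + 2×26.982 + 3×28.085 + 12×15.999

495.62 g/mol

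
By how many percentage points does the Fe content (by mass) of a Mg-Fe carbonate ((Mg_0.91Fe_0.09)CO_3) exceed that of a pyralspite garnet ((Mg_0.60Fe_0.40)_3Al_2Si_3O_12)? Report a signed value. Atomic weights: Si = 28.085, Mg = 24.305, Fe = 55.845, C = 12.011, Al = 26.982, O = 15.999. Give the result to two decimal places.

-9.43 percentage points

First mineral: 5.026 g Fe in 87.152 g formula = 5.77 wt% Fe.
Second mineral: 67.014 g Fe in 440.970 g formula = 15.20 wt% Fe.
5.77% − 15.20% gives a difference of -9.43 percentage points.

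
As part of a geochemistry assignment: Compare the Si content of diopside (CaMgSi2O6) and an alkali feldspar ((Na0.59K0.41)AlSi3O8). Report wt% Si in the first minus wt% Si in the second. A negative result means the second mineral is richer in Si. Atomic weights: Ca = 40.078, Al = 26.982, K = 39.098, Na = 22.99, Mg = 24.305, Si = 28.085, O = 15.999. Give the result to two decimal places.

-5.40 percentage points

First mineral: 56.170 g Si in 216.547 g formula = 25.94 wt% Si.
Second mineral: 84.255 g Si in 268.823 g formula = 31.34 wt% Si.
25.94% − 31.34% gives a difference of -5.40 percentage points.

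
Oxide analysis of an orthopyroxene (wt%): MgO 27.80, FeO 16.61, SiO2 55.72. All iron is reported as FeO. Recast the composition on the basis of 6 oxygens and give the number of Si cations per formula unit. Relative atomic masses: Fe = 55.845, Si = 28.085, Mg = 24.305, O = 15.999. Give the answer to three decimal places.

2.005 Si apfu

MgO: 27.80/40.304 = 0.68976 mol → 0.68976 mol Mg, 0.68976 mol O.
FeO: 16.61/71.844 = 0.23120 mol → 0.23120 mol Fe, 0.23120 mol O.
SiO2: 55.72/60.083 = 0.92738 mol → 0.92738 mol Si, 1.85476 mol O.
Total oxygen = 2.77572 mol. Normalization factor = 6/2.77572 = 2.16160.
Si per 6 O = 0.92738 × 2.16160 = 2.005.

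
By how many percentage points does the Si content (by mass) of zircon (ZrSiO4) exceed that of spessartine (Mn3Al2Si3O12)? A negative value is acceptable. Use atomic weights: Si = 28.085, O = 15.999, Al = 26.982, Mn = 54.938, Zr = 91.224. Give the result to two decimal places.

-1.70 percentage points

M(ZrSiO4) = 183.305 g/mol, so wt% Si = 28.085/183.305 × 100 = 15.32%.
M(Mn3Al2Si3O12) = 495.021 g/mol, so wt% Si = 84.255/495.021 × 100 = 17.02%.
15.32 − 17.02 = -1.70 pp.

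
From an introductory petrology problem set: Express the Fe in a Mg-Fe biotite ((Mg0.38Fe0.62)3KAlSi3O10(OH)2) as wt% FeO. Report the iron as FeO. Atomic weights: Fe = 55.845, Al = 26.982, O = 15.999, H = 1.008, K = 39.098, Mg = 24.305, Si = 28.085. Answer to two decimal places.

Molar mass of (Mg0.38Fe0.62)3KAlSi3O10(OH)2 = 1.14·24.305 + 1.86·55.845 + 1·39.098 + 1·26.982 + 3·28.085 + 12·15.999 + 2·1.008 = 475.918 g/mol.
Each formula unit contains 1.86 Fe, equivalent to 1.86/1 = 1.8600 mol FeO.
M(FeO) = 1×55.845 + 1×15.999 = 71.844 g/mol.
Mass of FeO per formula unit = 1.8600 × 71.844 = 133.630 g.
FeO wt% = 133.630 / 475.918 × 100 = 28.08%.

28.08 wt%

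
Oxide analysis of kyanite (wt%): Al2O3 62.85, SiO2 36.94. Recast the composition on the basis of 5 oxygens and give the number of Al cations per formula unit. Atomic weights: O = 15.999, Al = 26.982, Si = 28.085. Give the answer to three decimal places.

Al2O3 (M=101.961): mol = 0.61641; Al = 1.23282, O = 1.84923.
SiO2 (M=60.083): mol = 0.61482; Si = 0.61482, O = 1.22964.
ΣO = 3.07887; factor = 5/ΣO = 1.62397.
Al apfu = 1.23282 × 1.62397 = 2.002.

2.002 Al apfu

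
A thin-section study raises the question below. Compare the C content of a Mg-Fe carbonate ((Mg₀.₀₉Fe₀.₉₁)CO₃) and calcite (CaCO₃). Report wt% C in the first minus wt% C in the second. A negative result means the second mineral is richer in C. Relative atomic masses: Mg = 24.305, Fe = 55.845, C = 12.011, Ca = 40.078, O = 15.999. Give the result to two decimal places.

-1.37 percentage points

First mineral: 12.011 g C in 113.014 g formula = 10.63 wt% C.
Second mineral: 12.011 g C in 100.086 g formula = 12.00 wt% C.
10.63% − 12.00% gives a difference of -1.37 percentage points.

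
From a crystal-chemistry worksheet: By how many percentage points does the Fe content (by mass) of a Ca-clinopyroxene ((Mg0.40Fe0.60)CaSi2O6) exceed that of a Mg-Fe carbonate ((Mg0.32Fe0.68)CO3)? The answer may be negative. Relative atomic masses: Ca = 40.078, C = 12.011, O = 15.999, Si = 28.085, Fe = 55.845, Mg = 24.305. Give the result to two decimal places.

-21.68 percentage points

Fe in (Mg0.40Fe0.60)CaSi2O6: molar mass 235.471 g/mol; 0.60×55.845 = 33.507 g → 14.23 wt%.
Fe in (Mg0.32Fe0.68)CO3: molar mass 105.760 g/mol; 0.68×55.845 = 37.975 g → 35.91 wt%.
Difference = 14.23 − 35.91 = -21.68 percentage points.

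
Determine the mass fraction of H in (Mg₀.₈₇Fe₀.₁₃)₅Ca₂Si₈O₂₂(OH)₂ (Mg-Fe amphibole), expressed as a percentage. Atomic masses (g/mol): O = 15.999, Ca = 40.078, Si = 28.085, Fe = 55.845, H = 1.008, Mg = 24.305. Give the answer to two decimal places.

Formula mass = 4.35×24.305 + 0.65×55.845 + 2×40.078 + 8×28.085 + 24×15.999 + 2×1.008 = 832.854 g/mol, of which 2.016 g is H.
So H makes up 2.016/832.854 = 0.0024 of the mass, i.e. 0.24%.

0.24 wt%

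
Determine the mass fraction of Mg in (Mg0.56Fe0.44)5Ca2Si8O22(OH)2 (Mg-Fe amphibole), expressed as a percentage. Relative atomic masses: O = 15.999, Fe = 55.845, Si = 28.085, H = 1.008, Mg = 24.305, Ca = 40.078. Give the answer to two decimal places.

7.72 mass %

Formula mass = 2.80×24.305 + 2.20×55.845 + 2×40.078 + 8×28.085 + 24×15.999 + 2×1.008 = 881.741 g/mol, of which 68.054 g is Mg.
So Mg makes up 68.054/881.741 = 0.0772 of the mass, i.e. 7.72%.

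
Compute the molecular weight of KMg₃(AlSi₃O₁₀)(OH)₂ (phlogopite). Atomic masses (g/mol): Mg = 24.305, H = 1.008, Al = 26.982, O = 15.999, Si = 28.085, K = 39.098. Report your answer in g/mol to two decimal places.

417.25 g/mol

M = 1(39.098) + 3(24.305) + 1(26.982) + 3(28.085) + 12(15.999) + 2(1.008)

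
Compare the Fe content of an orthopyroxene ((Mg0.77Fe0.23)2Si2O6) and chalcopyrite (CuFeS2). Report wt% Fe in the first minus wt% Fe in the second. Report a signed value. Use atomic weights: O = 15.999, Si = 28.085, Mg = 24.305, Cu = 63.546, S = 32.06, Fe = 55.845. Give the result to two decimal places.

Fe in (Mg0.77Fe0.23)2Si2O6: molar mass 215.282 g/mol; 0.46×55.845 = 25.689 g → 11.93 wt%.
Fe in CuFeS2: molar mass 183.511 g/mol; 1×55.845 = 55.845 g → 30.43 wt%.
Difference = 11.93 − 30.43 = -18.50 percentage points.

-18.50 percentage points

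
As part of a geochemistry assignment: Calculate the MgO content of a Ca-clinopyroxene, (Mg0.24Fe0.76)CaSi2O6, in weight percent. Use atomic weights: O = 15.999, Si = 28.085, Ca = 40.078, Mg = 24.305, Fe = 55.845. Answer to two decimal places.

4.02 wt%

M((Mg0.24Fe0.76)CaSi2O6) = 240.517 g/mol; M(MgO) = 40.304 g/mol.
Moles MgO per formula unit = 0.24 Mg ÷ 1 = 0.2400.
MgO fraction = (0.2400 × 40.304) / 240.517 = 9.673/240.517 = 0.0402.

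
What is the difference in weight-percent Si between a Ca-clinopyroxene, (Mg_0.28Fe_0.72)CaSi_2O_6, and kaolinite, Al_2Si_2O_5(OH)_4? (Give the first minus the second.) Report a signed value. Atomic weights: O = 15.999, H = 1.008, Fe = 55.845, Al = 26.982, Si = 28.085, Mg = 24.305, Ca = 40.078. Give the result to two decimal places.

M((Mg_0.28Fe_0.72)CaSi_2O_6) = 239.256 g/mol, so wt% Si = 56.170/239.256 × 100 = 23.48%.
M(Al_2Si_2O_5(OH)_4) = 258.157 g/mol, so wt% Si = 56.170/258.157 × 100 = 21.76%.
23.48 − 21.76 = 1.72 pp.

1.72 percentage points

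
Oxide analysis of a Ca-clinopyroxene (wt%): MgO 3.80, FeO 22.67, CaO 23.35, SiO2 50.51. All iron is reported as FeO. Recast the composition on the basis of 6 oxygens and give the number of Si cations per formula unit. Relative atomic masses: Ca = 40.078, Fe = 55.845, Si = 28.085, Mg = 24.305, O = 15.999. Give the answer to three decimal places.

2.012 Si apfu

MgO: 3.80/40.304 = 0.09428 mol → 0.09428 mol Mg, 0.09428 mol O.
FeO: 22.67/71.844 = 0.31554 mol → 0.31554 mol Fe, 0.31554 mol O.
CaO: 23.35/56.077 = 0.41639 mol → 0.41639 mol Ca, 0.41639 mol O.
SiO2: 50.51/60.083 = 0.84067 mol → 0.84067 mol Si, 1.68134 mol O.
Total oxygen = 2.50755 mol. Normalization factor = 6/2.50755 = 2.39277.
Si per 6 O = 0.84067 × 2.39277 = 2.012.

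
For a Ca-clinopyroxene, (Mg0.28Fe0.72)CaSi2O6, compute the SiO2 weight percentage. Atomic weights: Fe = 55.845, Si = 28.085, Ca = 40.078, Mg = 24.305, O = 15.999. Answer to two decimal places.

50.22 wt%

M((Mg0.28Fe0.72)CaSi2O6) = 239.256 g/mol; M(SiO2) = 60.083 g/mol.
Moles SiO2 per formula unit = 2 Si ÷ 1 = 2.0000.
SiO2 fraction = (2.0000 × 60.083) / 239.256 = 120.166/239.256 = 0.5022.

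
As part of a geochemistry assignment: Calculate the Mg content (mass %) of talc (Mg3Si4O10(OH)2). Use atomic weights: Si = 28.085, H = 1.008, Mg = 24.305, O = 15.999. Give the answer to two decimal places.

19.23 mass %

Molar mass of Mg3Si4O10(OH)2: 3*24.305 + 4*28.085 + 12*15.999 + 2*1.008 = 379.259 g/mol.
Mass of Mg per formula unit: 3 × 24.305 = 72.915 g.
Weight fraction Mg = 72.915 / 379.259 = 0.1923.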